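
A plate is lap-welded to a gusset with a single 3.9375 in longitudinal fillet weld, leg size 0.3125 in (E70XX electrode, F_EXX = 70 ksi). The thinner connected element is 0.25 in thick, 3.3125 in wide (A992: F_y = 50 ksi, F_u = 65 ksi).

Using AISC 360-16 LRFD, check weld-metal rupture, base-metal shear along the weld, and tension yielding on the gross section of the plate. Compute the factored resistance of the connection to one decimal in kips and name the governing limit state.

Weld metal: throat = 0.707×0.3125 = 0.22094 in, L = 3.9375 in. φR_n = 0.75 × 0.6 × 70 × 0.22094 × 3.9375 = 27.4 kips.
Base metal shear (0.25 in plate): yield φR_n = 1.0×0.6×50×0.25×3.9375 = 29.5 kips; rupture φR_n = 0.75×0.6×65×0.25×3.9375 = 28.8 kips; take 28.8 kips (rupture).
Tension yield (gross): A_g = 3.3125×0.25 = 0.82813 in². φR_n = 0.90 × 50 × 0.82813 = 37.3 kips.
Governing: min(27.4, 28.8, 37.3) = 27.4 kips → weld metal.

27.4 kips (weld metal governs)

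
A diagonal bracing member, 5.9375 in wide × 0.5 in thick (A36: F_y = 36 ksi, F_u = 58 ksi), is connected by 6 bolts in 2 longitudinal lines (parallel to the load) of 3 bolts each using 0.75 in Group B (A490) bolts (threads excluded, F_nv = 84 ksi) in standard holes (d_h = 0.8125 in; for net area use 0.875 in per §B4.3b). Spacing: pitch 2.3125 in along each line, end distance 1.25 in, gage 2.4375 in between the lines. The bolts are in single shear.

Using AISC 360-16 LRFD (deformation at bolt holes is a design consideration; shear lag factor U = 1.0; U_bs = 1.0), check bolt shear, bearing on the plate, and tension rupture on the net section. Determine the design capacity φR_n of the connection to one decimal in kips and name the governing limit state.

91.1 kips (net-section rupture governs)

Bolt shear: A_b = π(0.75)²/4 = 0.44179 in². φR_n = 0.75 × 84 × 0.44179 × 6 × 1 = 167.0 kips.
Bearing (0.5 in plate, F_u = 58 ksi): end bolts L_c = 1.25 − 0.8125/2 = 0.84375, R_n = min(1.2×0.84375×0.5×58, 2.4×0.75×0.5×58) = 29.363 kips/bolt; interior L_c = 2.3125 − 0.8125 = 1.5, R_n = 52.2 kips/bolt. φR_n = 0.75 × (2×29.363 + 4×52.2) = 200.6 kips.
Tension rupture (net): A_n = (5.9375 − 2×0.875)×0.5 = 2.0938 in² (U = 1.0, A_e = A_n). φR_n = 0.75 × 58 × 2.0938 = 91.1 kips.
Governing: min(167.0, 200.6, 91.1) = 91.1 kips → net-section rupture.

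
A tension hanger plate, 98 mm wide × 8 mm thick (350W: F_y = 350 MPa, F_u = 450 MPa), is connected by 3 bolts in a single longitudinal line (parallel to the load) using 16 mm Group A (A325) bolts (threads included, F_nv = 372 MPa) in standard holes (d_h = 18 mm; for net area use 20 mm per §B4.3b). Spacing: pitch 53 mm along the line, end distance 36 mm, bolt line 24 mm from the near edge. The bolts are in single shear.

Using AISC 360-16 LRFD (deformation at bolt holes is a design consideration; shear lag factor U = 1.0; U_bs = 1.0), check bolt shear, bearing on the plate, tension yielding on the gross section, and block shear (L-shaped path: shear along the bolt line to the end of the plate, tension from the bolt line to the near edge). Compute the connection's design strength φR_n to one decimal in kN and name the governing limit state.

168.3 kN (bolt shear governs)

Bolt shear: A_b = π(16)²/4 = 201.06 mm². φR_n = 0.75 × 372 × 201.06 × 3 × 1 = 168.3 kN.
Bearing (8 mm plate, F_u = 450 MPa): end bolts L_c = 36 − 18/2 = 27, R_n = min(1.2×27×8×450, 2.4×16×8×450) = 116.64 kN/bolt; interior L_c = 53 − 18 = 35, R_n = 138.24 kN/bolt. φR_n = 0.75 × (1×116.64 + 2×138.24) = 294.8 kN.
Tension yield (gross): A_g = 98×8 = 784 mm². φR_n = 0.90 × 350 × 784 = 247.0 kN.
Block shear: shear path 1×[36+2×53] = 1×142 mm, A_gv = 1136, A_nv = 1×(142 − 2.5×20)×8 = 736 mm²; tension to near edge: (24 − 0.5×20)×8 = 112 mm². R_n = min(0.6×450×736, 0.6×350×1136) + 1.0×450×112 = min(198.72, 238.56) + 50.4 = 249.12 kN. φR_n = 0.75 × 249.12 = 186.8 kN.
Governing: min(168.3, 294.8, 247.0, 186.8) = 168.3 kN → bolt shear.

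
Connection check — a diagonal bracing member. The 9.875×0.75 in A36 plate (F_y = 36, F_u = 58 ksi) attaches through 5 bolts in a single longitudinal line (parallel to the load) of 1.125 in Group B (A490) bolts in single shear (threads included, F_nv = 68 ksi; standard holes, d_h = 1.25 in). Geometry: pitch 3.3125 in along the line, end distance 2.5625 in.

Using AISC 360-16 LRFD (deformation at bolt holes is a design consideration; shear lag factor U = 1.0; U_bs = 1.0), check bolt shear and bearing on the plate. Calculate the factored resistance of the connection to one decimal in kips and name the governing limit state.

Bolt shear: A_b = π(1.125)²/4 = 0.99402 in². φR_n = 0.75 × 68 × 0.99402 × 5 × 1 = 253.5 kips.
Bearing (0.75 in plate, F_u = 58 ksi): end bolts L_c = 2.5625 − 1.25/2 = 1.9375, R_n = min(1.2×1.9375×0.75×58, 2.4×1.125×0.75×58) = 101.14 kips/bolt; interior L_c = 3.3125 − 1.25 = 2.0625, R_n = 107.66 kips/bolt. φR_n = 0.75 × (1×101.14 + 4×107.66) = 398.8 kips.
Governing: min(253.5, 398.8) = 253.5 kips → bolt shear.

253.5 kips (bolt shear governs)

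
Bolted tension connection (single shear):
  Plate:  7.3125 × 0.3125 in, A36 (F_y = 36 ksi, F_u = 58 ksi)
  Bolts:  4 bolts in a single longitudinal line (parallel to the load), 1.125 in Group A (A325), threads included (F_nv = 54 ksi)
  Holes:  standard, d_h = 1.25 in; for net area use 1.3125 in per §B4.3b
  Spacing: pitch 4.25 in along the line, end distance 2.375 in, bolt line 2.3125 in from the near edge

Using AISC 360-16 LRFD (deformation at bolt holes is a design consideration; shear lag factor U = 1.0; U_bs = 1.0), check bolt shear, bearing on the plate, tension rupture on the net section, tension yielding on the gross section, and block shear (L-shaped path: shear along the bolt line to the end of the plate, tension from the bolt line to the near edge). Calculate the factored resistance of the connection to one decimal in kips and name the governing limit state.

Bolt shear: A_b = π(1.125)²/4 = 0.99402 in². φR_n = 0.75 × 54 × 0.99402 × 4 × 1 = 161.0 kips.
Bearing (0.3125 in plate, F_u = 58 ksi): end bolts L_c = 2.375 − 1.25/2 = 1.75, R_n = min(1.2×1.75×0.3125×58, 2.4×1.125×0.3125×58) = 38.063 kips/bolt; interior L_c = 4.25 − 1.25 = 3, R_n = 48.938 kips/bolt. φR_n = 0.75 × (1×38.063 + 3×48.938) = 138.7 kips.
Tension rupture (net): A_n = (7.3125 − 1×1.3125)×0.3125 = 1.875 in² (U = 1.0, A_e = A_n). φR_n = 0.75 × 58 × 1.875 = 81.6 kips.
Tension yield (gross): A_g = 7.3125×0.3125 = 2.2852 in². φR_n = 0.90 × 36 × 2.2852 = 74.0 kips.
Block shear: shear path 1×[2.375+3×4.25] = 1×15.125 in, A_gv = 4.7266, A_nv = 1×(15.125 − 3.5×1.3125)×0.3125 = 3.291 in²; tension to near edge: (2.3125 − 0.5×1.3125)×0.3125 = 0.51758 in². R_n = min(0.6×58×3.291, 0.6×36×4.7266) + 1.0×58×0.51758 = min(114.53, 102.09) + 30.02 = 132.11 kips. φR_n = 0.75 × 132.11 = 99.1 kips.
Governing: min(161.0, 138.7, 81.6, 74.0, 99.1) = 74.0 kips → gross-section yield.

74.0 kips (gross-section yield governs)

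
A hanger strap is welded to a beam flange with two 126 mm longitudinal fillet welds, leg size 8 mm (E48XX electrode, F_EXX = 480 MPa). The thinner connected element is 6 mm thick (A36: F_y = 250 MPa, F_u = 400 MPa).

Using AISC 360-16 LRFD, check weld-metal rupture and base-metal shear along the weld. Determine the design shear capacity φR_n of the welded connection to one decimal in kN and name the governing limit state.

Weld metal: throat = 0.707×8 = 5.656 mm, L = 2×126 = 252 mm. φR_n = 0.75 × 0.6 × 480 × 5.656 × 252 = 307.9 kN.
Base metal shear (6 mm plate): yield φR_n = 1.0×0.6×250×6×252 = 226.8 kN; rupture φR_n = 0.75×0.6×400×6×252 = 272.2 kN; take 226.8 kN (yield).
Governing: min(307.9, 226.8) = 226.8 kN → base-metal shear.

226.8 kN (base-metal shear governs)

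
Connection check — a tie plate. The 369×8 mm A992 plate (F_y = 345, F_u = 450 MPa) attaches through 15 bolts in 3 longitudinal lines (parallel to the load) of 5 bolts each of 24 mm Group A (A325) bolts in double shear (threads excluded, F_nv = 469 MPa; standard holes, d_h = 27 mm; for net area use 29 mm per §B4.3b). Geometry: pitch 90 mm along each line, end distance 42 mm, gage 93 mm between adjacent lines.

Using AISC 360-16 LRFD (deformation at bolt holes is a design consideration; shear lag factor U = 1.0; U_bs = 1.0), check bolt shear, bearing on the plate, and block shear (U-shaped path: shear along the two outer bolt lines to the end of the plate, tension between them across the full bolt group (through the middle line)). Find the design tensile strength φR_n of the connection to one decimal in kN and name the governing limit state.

Bolt shear: A_b = π(24)²/4 = 452.39 mm². φR_n = 0.75 × 469 × 452.39 × 15 × 2 = 4773.8 kN.
Bearing (8 mm plate, F_u = 450 MPa): end bolts L_c = 42 − 27/2 = 28.5, R_n = min(1.2×28.5×8×450, 2.4×24×8×450) = 123.12 kN/bolt; interior L_c = 90 − 27 = 63, R_n = 207.36 kN/bolt. φR_n = 0.75 × (3×123.12 + 12×207.36) = 2143.3 kN.
Block shear: shear path 2×[42+4×90] = 2×402 mm, A_gv = 6432, A_nv = 2×(402 − 4.5×29)×8 = 4344 mm²; tension across gage: (186 − 2×29)×8 = 1024 mm². R_n = min(0.6×450×4344, 0.6×345×6432) + 1.0×450×1024 = min(1172.9, 1331.4) + 460.8 = 1633.7 kN. φR_n = 0.75 × 1633.7 = 1225.3 kN.
Governing: min(4773.8, 2143.3, 1225.3) = 1225.3 kN → block shear.

1225.3 kN (block shear governs)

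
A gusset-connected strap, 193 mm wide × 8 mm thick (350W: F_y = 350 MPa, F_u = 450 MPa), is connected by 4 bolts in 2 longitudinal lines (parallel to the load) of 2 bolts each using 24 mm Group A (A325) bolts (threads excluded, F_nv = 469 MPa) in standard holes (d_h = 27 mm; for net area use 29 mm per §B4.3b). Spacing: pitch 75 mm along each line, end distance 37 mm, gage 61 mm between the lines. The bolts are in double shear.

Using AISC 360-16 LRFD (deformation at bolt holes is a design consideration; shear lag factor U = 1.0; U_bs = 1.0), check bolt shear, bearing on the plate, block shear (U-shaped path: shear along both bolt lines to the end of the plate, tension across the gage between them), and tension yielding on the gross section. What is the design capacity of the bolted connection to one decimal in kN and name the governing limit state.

Bolt shear: A_b = π(24)²/4 = 452.39 mm². φR_n = 0.75 × 469 × 452.39 × 4 × 2 = 1273.0 kN.
Bearing (8 mm plate, F_u = 450 MPa): end bolts L_c = 37 − 27/2 = 23.5, R_n = min(1.2×23.5×8×450, 2.4×24×8×450) = 101.52 kN/bolt; interior L_c = 75 − 27 = 48, R_n = 207.36 kN/bolt. φR_n = 0.75 × (2×101.52 + 2×207.36) = 463.3 kN.
Block shear: shear path 2×[37+1×75] = 2×112 mm, A_gv = 1792, A_nv = 2×(112 − 1.5×29)×8 = 1096 mm²; tension across gage: (61 − 1×29)×8 = 256 mm². R_n = min(0.6×450×1096, 0.6×350×1792) + 1.0×450×256 = min(295.92, 376.32) + 115.2 = 411.12 kN. φR_n = 0.75 × 411.12 = 308.3 kN.
Tension yield (gross): A_g = 193×8 = 1544 mm². φR_n = 0.90 × 350 × 1544 = 486.4 kN.
Governing: min(1273.0, 463.3, 308.3, 486.4) = 308.3 kN → block shear.

308.3 kN (block shear governs)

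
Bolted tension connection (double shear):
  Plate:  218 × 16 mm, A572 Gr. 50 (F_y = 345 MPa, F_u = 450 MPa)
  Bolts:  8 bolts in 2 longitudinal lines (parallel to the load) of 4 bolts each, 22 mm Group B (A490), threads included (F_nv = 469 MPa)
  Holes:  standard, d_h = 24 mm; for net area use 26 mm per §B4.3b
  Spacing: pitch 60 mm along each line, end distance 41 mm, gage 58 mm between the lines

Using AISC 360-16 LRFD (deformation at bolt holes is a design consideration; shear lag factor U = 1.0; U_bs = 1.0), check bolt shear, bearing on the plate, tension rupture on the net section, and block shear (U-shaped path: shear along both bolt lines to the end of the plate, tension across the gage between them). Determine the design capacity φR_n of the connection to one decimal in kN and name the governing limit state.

Bolt shear: A_b = π(22)²/4 = 380.13 mm². φR_n = 0.75 × 469 × 380.13 × 8 × 2 = 2139.4 kN.
Bearing (16 mm plate, F_u = 450 MPa): end bolts L_c = 41 − 24/2 = 29, R_n = min(1.2×29×16×450, 2.4×22×16×450) = 250.56 kN/bolt; interior L_c = 60 − 24 = 36, R_n = 311.04 kN/bolt. φR_n = 0.75 × (2×250.56 + 6×311.04) = 1775.5 kN.
Tension rupture (net): A_n = (218 − 2×26)×16 = 2656 mm² (U = 1.0, A_e = A_n). φR_n = 0.75 × 450 × 2656 = 896.4 kN.
Block shear: shear path 2×[41+3×60] = 2×221 mm, A_gv = 7072, A_nv = 2×(221 − 3.5×26)×16 = 4160 mm²; tension across gage: (58 − 1×26)×16 = 512 mm². R_n = min(0.6×450×4160, 0.6×345×7072) + 1.0×450×512 = min(1123.2, 1463.9) + 230.4 = 1353.6 kN. φR_n = 0.75 × 1353.6 = 1015.2 kN.
Governing: min(2139.4, 1775.5, 896.4, 1015.2) = 896.4 kN → net-section rupture.

896.4 kN (net-section rupture governs)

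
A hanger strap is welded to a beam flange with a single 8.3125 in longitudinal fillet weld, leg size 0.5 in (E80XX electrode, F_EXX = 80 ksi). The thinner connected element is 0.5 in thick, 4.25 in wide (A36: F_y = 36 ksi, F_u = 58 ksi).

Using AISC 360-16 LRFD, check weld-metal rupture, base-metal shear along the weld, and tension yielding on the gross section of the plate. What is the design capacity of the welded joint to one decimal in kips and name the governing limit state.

Weld metal: throat = 0.707×0.5 = 0.3535 in, L = 8.3125 in. φR_n = 0.75 × 0.6 × 80 × 0.3535 × 8.3125 = 105.8 kips.
Base metal shear (0.5 in plate): yield φR_n = 1.0×0.6×36×0.5×8.3125 = 89.8 kips; rupture φR_n = 0.75×0.6×58×0.5×8.3125 = 108.5 kips; take 89.8 kips (yield).
Tension yield (gross): A_g = 4.25×0.5 = 2.125 in². φR_n = 0.90 × 36 × 2.125 = 68.9 kips.
Governing: min(105.8, 89.8, 68.9) = 68.9 kips → gross-section yield.

68.9 kips (gross-section yield governs)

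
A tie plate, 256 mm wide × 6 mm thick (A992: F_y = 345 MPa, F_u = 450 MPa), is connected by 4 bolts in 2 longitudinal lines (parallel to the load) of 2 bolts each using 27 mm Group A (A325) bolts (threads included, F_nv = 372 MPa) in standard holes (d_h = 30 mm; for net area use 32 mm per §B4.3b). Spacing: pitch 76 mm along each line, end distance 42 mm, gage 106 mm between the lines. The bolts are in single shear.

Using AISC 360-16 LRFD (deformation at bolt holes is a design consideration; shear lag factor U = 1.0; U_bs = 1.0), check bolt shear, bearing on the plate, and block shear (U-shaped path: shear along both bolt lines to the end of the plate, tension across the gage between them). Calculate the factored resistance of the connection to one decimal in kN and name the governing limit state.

320.0 kN (block shear governs)

Bolt shear: A_b = π(27)²/4 = 572.56 mm². φR_n = 0.75 × 372 × 572.56 × 4 × 1 = 639.0 kN.
Bearing (6 mm plate, F_u = 450 MPa): end bolts L_c = 42 − 30/2 = 27, R_n = min(1.2×27×6×450, 2.4×27×6×450) = 87.48 kN/bolt; interior L_c = 76 − 30 = 46, R_n = 149.04 kN/bolt. φR_n = 0.75 × (2×87.48 + 2×149.04) = 354.8 kN.
Block shear: shear path 2×[42+1×76] = 2×118 mm, A_gv = 1416, A_nv = 2×(118 − 1.5×32)×6 = 840 mm²; tension across gage: (106 − 1×32)×6 = 444 mm². R_n = min(0.6×450×840, 0.6×345×1416) + 1.0×450×444 = min(226.8, 293.11) + 199.8 = 426.6 kN. φR_n = 0.75 × 426.6 = 320.0 kN.
Governing: min(639.0, 354.8, 320.0) = 320.0 kN → block shear.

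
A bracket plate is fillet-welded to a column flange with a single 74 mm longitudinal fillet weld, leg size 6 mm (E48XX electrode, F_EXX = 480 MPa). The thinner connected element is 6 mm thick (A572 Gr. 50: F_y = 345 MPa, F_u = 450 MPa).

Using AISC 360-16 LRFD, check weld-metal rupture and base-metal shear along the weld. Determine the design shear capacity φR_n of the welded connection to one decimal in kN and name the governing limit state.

67.8 kN (weld metal governs)

Weld metal: throat = 0.707×6 = 4.242 mm, L = 74 mm. φR_n = 0.75 × 0.6 × 480 × 4.242 × 74 = 67.8 kN.
Base metal shear (6 mm plate): yield φR_n = 1.0×0.6×345×6×74 = 91.9 kN; rupture φR_n = 0.75×0.6×450×6×74 = 89.9 kN; take 89.9 kN (rupture).
Governing: min(67.8, 89.9) = 67.8 kN → weld metal.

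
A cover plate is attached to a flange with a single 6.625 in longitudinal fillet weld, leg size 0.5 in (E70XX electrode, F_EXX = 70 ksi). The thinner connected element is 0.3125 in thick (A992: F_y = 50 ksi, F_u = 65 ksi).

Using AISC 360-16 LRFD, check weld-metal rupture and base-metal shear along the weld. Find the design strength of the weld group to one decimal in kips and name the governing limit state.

Weld metal: throat = 0.707×0.5 = 0.3535 in, L = 6.625 in. φR_n = 0.75 × 0.6 × 70 × 0.3535 × 6.625 = 73.8 kips.
Base metal shear (0.3125 in plate): yield φR_n = 1.0×0.6×50×0.3125×6.625 = 62.1 kips; rupture φR_n = 0.75×0.6×65×0.3125×6.625 = 60.6 kips; take 60.6 kips (rupture).
Governing: min(73.8, 60.6) = 60.6 kips → base-metal shear.

60.6 kips (base-metal shear governs)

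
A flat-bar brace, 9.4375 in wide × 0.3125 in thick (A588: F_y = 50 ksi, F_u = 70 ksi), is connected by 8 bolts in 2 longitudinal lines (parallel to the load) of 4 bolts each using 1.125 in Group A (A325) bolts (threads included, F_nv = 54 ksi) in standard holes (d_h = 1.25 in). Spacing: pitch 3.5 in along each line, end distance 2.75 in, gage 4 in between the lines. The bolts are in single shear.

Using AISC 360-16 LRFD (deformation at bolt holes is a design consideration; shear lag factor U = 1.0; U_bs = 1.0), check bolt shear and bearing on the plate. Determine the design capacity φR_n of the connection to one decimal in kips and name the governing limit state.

Bolt shear: A_b = π(1.125)²/4 = 0.99402 in². φR_n = 0.75 × 54 × 0.99402 × 8 × 1 = 322.1 kips.
Bearing (0.3125 in plate, F_u = 70 ksi): end bolts L_c = 2.75 − 1.25/2 = 2.125, R_n = min(1.2×2.125×0.3125×70, 2.4×1.125×0.3125×70) = 55.781 kips/bolt; interior L_c = 3.5 − 1.25 = 2.25, R_n = 59.063 kips/bolt. φR_n = 0.75 × (2×55.781 + 6×59.063) = 349.5 kips.
Governing: min(322.1, 349.5) = 322.1 kips → bolt shear.

322.1 kips (bolt shear governs)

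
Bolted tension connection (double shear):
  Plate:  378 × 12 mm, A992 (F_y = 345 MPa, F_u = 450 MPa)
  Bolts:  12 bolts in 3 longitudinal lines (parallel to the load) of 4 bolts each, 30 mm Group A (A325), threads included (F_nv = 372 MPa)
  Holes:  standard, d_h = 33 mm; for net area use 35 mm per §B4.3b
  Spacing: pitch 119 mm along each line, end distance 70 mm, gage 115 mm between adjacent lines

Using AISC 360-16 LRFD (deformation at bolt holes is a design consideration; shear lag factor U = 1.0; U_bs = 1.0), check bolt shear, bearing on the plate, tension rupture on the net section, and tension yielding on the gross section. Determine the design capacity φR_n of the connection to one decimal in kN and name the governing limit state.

Bolt shear: A_b = π(30)²/4 = 706.86 mm². φR_n = 0.75 × 372 × 706.86 × 12 × 2 = 4733.1 kN.
Bearing (12 mm plate, F_u = 450 MPa): end bolts L_c = 70 − 33/2 = 53.5, R_n = min(1.2×53.5×12×450, 2.4×30×12×450) = 346.68 kN/bolt; interior L_c = 119 − 33 = 86, R_n = 388.8 kN/bolt. φR_n = 0.75 × (3×346.68 + 9×388.8) = 3404.4 kN.
Tension rupture (net): A_n = (378 − 3×35)×12 = 3276 mm² (U = 1.0, A_e = A_n). φR_n = 0.75 × 450 × 3276 = 1105.7 kN.
Tension yield (gross): A_g = 378×12 = 4536 mm². φR_n = 0.90 × 345 × 4536 = 1408.4 kN.
Governing: min(4733.1, 3404.4, 1105.7, 1408.4) = 1105.7 kN → net-section rupture.

1105.7 kN (net-section rupture governs)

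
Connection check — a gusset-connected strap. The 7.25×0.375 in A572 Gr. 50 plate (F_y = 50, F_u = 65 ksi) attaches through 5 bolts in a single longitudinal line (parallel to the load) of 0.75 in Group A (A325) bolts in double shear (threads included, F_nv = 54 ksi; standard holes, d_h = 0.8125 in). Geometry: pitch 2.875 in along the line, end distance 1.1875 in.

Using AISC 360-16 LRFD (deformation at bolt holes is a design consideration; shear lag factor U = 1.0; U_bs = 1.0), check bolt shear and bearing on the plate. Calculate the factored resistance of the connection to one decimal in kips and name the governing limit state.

148.8 kips (bearing governs)

Bolt shear: A_b = π(0.75)²/4 = 0.44179 in². φR_n = 0.75 × 54 × 0.44179 × 5 × 2 = 178.9 kips.
Bearing (0.375 in plate, F_u = 65 ksi): end bolts L_c = 1.1875 − 0.8125/2 = 0.78125, R_n = min(1.2×0.78125×0.375×65, 2.4×0.75×0.375×65) = 22.852 kips/bolt; interior L_c = 2.875 − 0.8125 = 2.0625, R_n = 43.875 kips/bolt. φR_n = 0.75 × (1×22.852 + 4×43.875) = 148.8 kips.
Governing: min(178.9, 148.8) = 148.8 kips → bearing.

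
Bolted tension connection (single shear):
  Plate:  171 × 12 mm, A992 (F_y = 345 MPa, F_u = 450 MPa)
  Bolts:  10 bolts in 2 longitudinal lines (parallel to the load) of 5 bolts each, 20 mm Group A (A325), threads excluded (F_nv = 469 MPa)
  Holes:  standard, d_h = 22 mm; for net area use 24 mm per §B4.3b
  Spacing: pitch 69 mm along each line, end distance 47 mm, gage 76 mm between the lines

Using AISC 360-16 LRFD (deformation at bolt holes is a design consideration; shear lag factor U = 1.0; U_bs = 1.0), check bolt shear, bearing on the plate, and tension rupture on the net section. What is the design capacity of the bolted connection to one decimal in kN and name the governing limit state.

498.2 kN (net-section rupture governs)

Bolt shear: A_b = π(20)²/4 = 314.16 mm². φR_n = 0.75 × 469 × 314.16 × 10 × 1 = 1105.1 kN.
Bearing (12 mm plate, F_u = 450 MPa): end bolts L_c = 47 − 22/2 = 36, R_n = min(1.2×36×12×450, 2.4×20×12×450) = 233.28 kN/bolt; interior L_c = 69 − 22 = 47, R_n = 259.2 kN/bolt. φR_n = 0.75 × (2×233.28 + 8×259.2) = 1905.1 kN.
Tension rupture (net): A_n = (171 − 2×24)×12 = 1476 mm² (U = 1.0, A_e = A_n). φR_n = 0.75 × 450 × 1476 = 498.2 kN.
Governing: min(1105.1, 1905.1, 498.2) = 498.2 kN → net-section rupture.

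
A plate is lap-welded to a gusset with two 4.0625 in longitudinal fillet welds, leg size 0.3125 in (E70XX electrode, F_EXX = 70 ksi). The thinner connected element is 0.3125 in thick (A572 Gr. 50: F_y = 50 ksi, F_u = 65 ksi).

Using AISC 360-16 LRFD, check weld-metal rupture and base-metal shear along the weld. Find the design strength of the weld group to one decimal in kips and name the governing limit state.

56.5 kips (weld metal governs)

Weld metal: throat = 0.707×0.3125 = 0.22094 in, L = 2×4.0625 = 8.125 in. φR_n = 0.75 × 0.6 × 70 × 0.22094 × 8.125 = 56.5 kips.
Base metal shear (0.3125 in plate): yield φR_n = 1.0×0.6×50×0.3125×8.125 = 76.2 kips; rupture φR_n = 0.75×0.6×65×0.3125×8.125 = 74.3 kips; take 74.3 kips (rupture).
Governing: min(56.5, 74.3) = 56.5 kips → weld metal.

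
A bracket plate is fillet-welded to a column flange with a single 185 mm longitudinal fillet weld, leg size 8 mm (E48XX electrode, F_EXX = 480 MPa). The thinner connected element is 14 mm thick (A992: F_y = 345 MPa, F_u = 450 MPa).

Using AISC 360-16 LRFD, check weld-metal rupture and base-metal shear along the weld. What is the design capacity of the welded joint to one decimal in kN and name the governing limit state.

Weld metal: throat = 0.707×8 = 5.656 mm, L = 185 mm. φR_n = 0.75 × 0.6 × 480 × 5.656 × 185 = 226.0 kN.
Base metal shear (14 mm plate): yield φR_n = 1.0×0.6×345×14×185 = 536.1 kN; rupture φR_n = 0.75×0.6×450×14×185 = 524.5 kN; take 524.5 kN (rupture).
Governing: min(226.0, 524.5) = 226.0 kN → weld metal.

226.0 kN (weld metal governs)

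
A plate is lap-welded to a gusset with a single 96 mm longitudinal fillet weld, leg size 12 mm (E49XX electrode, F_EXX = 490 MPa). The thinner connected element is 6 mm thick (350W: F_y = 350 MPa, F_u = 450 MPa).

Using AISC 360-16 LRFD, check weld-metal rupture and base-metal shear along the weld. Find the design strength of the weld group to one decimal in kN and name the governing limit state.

Weld metal: throat = 0.707×12 = 8.484 mm, L = 96 mm. φR_n = 0.75 × 0.6 × 490 × 8.484 × 96 = 179.6 kN.
Base metal shear (6 mm plate): yield φR_n = 1.0×0.6×350×6×96 = 121.0 kN; rupture φR_n = 0.75×0.6×450×6×96 = 116.6 kN; take 116.6 kN (rupture).
Governing: min(179.6, 116.6) = 116.6 kN → base-metal shear.

116.6 kN (base-metal shear governs)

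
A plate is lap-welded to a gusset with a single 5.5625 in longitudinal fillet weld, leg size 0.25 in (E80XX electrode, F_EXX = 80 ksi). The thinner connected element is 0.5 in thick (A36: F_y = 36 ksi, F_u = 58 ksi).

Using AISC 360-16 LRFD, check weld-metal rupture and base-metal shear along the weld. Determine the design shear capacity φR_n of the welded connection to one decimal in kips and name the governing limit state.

35.4 kips (weld metal governs)

Weld metal: throat = 0.707×0.25 = 0.17675 in, L = 5.5625 in. φR_n = 0.75 × 0.6 × 80 × 0.17675 × 5.5625 = 35.4 kips.
Base metal shear (0.5 in plate): yield φR_n = 1.0×0.6×36×0.5×5.5625 = 60.1 kips; rupture φR_n = 0.75×0.6×58×0.5×5.5625 = 72.6 kips; take 60.1 kips (yield).
Governing: min(35.4, 60.1) = 35.4 kips → weld metal.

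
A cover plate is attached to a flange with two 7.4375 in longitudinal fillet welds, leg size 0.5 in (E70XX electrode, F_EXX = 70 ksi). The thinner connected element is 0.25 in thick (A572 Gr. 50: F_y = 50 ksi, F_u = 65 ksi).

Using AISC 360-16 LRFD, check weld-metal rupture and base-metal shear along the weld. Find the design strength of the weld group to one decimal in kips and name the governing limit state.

Weld metal: throat = 0.707×0.5 = 0.3535 in, L = 2×7.4375 = 14.875 in. φR_n = 0.75 × 0.6 × 70 × 0.3535 × 14.875 = 165.6 kips.
Base metal shear (0.25 in plate): yield φR_n = 1.0×0.6×50×0.25×14.875 = 111.6 kips; rupture φR_n = 0.75×0.6×65×0.25×14.875 = 108.8 kips; take 108.8 kips (rupture).
Governing: min(165.6, 108.8) = 108.8 kips → base-metal shear.

108.8 kips (base-metal shear governs)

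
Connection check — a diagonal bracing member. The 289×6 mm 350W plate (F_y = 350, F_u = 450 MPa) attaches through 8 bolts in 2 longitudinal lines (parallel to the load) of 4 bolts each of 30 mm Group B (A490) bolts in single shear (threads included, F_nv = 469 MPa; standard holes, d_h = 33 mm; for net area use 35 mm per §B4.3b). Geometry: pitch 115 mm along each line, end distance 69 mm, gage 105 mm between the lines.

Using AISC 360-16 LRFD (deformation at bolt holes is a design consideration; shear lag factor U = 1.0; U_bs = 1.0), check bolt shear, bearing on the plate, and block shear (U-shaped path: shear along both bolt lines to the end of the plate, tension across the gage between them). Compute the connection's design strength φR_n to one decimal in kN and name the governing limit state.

Bolt shear: A_b = π(30)²/4 = 706.86 mm². φR_n = 0.75 × 469 × 706.86 × 8 × 1 = 1989.1 kN.
Bearing (6 mm plate, F_u = 450 MPa): end bolts L_c = 69 − 33/2 = 52.5, R_n = min(1.2×52.5×6×450, 2.4×30×6×450) = 170.1 kN/bolt; interior L_c = 115 − 33 = 82, R_n = 194.4 kN/bolt. φR_n = 0.75 × (2×170.1 + 6×194.4) = 1130.0 kN.
Block shear: shear path 2×[69+3×115] = 2×414 mm, A_gv = 4968, A_nv = 2×(414 − 3.5×35)×6 = 3498 mm²; tension across gage: (105 − 1×35)×6 = 420 mm². R_n = min(0.6×450×3498, 0.6×350×4968) + 1.0×450×420 = min(944.46, 1043.3) + 189 = 1133.5 kN. φR_n = 0.75 × 1133.5 = 850.1 kN.
Governing: min(1989.1, 1130.0, 850.1) = 850.1 kN → block shear.

850.1 kN (block shear governs)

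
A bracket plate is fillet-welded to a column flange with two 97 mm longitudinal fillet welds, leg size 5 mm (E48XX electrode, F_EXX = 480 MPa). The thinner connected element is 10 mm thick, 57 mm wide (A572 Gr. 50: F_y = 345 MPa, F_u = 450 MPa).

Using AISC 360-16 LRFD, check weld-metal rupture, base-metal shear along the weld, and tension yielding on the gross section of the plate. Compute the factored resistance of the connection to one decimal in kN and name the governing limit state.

148.1 kN (weld metal governs)

Weld metal: throat = 0.707×5 = 3.535 mm, L = 2×97 = 194 mm. φR_n = 0.75 × 0.6 × 480 × 3.535 × 194 = 148.1 kN.
Base metal shear (10 mm plate): yield φR_n = 1.0×0.6×345×10×194 = 401.6 kN; rupture φR_n = 0.75×0.6×450×10×194 = 392.9 kN; take 392.9 kN (rupture).
Tension yield (gross): A_g = 57×10 = 570 mm². φR_n = 0.90 × 345 × 570 = 177.0 kN.
Governing: min(148.1, 392.9, 177.0) = 148.1 kN → weld metal.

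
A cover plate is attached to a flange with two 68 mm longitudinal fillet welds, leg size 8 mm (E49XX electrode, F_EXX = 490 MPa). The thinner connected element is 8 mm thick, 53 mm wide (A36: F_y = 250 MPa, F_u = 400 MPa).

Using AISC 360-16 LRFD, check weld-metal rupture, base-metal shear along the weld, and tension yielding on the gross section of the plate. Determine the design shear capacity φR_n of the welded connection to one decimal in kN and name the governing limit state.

Weld metal: throat = 0.707×8 = 5.656 mm, L = 2×68 = 136 mm. φR_n = 0.75 × 0.6 × 490 × 5.656 × 136 = 169.6 kN.
Base metal shear (8 mm plate): yield φR_n = 1.0×0.6×250×8×136 = 163.2 kN; rupture φR_n = 0.75×0.6×400×8×136 = 195.8 kN; take 163.2 kN (yield).
Tension yield (gross): A_g = 53×8 = 424 mm². φR_n = 0.90 × 250 × 424 = 95.4 kN.
Governing: min(169.6, 163.2, 95.4) = 95.4 kN → gross-section yield.

95.4 kN (gross-section yield governs)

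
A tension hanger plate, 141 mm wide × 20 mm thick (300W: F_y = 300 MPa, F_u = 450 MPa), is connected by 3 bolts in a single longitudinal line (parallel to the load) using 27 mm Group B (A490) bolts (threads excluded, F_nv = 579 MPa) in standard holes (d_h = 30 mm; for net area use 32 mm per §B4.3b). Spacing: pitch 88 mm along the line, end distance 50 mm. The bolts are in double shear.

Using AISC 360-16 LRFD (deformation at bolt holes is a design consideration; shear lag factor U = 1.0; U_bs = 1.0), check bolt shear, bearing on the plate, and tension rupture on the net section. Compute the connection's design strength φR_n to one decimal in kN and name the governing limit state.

735.8 kN (net-section rupture governs)

Bolt shear: A_b = π(27)²/4 = 572.56 mm². φR_n = 0.75 × 579 × 572.56 × 3 × 2 = 1491.8 kN.
Bearing (20 mm plate, F_u = 450 MPa): end bolts L_c = 50 − 30/2 = 35, R_n = min(1.2×35×20×450, 2.4×27×20×450) = 378 kN/bolt; interior L_c = 88 − 30 = 58, R_n = 583.2 kN/bolt. φR_n = 0.75 × (1×378 + 2×583.2) = 1158.3 kN.
Tension rupture (net): A_n = (141 − 1×32)×20 = 2180 mm² (U = 1.0, A_e = A_n). φR_n = 0.75 × 450 × 2180 = 735.8 kN.
Governing: min(1491.8, 1158.3, 735.8) = 735.8 kN → net-section rupture.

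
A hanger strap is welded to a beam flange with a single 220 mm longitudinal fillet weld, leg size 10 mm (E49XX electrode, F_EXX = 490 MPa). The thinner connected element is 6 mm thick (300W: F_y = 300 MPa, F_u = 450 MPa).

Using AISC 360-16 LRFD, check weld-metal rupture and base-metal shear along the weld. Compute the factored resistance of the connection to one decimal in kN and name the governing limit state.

237.6 kN (base-metal shear governs)

Weld metal: throat = 0.707×10 = 7.07 mm, L = 220 mm. φR_n = 0.75 × 0.6 × 490 × 7.07 × 220 = 343.0 kN.
Base metal shear (6 mm plate): yield φR_n = 1.0×0.6×300×6×220 = 237.6 kN; rupture φR_n = 0.75×0.6×450×6×220 = 267.3 kN; take 237.6 kN (yield).
Governing: min(343.0, 237.6) = 237.6 kN → base-metal shear.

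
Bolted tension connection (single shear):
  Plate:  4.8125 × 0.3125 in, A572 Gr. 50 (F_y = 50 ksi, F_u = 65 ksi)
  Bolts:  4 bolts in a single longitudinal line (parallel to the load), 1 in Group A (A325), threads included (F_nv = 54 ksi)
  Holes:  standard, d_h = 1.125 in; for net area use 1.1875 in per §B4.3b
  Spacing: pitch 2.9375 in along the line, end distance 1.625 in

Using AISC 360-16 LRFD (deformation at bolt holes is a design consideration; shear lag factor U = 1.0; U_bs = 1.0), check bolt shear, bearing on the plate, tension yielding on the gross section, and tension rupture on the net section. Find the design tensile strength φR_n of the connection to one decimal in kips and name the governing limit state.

Bolt shear: A_b = π(1)²/4 = 0.7854 in². φR_n = 0.75 × 54 × 0.7854 × 4 × 1 = 127.2 kips.
Bearing (0.3125 in plate, F_u = 65 ksi): end bolts L_c = 1.625 − 1.125/2 = 1.0625, R_n = min(1.2×1.0625×0.3125×65, 2.4×1×0.3125×65) = 25.898 kips/bolt; interior L_c = 2.9375 − 1.125 = 1.8125, R_n = 44.18 kips/bolt. φR_n = 0.75 × (1×25.898 + 3×44.18) = 118.8 kips.
Tension yield (gross): A_g = 4.8125×0.3125 = 1.5039 in². φR_n = 0.90 × 50 × 1.5039 = 67.7 kips.
Tension rupture (net): A_n = (4.8125 − 1×1.1875)×0.3125 = 1.1328 in² (U = 1.0, A_e = A_n). φR_n = 0.75 × 65 × 1.1328 = 55.2 kips.
Governing: min(127.2, 118.8, 67.7, 55.2) = 55.2 kips → net-section rupture.

55.2 kips (net-section rupture governs)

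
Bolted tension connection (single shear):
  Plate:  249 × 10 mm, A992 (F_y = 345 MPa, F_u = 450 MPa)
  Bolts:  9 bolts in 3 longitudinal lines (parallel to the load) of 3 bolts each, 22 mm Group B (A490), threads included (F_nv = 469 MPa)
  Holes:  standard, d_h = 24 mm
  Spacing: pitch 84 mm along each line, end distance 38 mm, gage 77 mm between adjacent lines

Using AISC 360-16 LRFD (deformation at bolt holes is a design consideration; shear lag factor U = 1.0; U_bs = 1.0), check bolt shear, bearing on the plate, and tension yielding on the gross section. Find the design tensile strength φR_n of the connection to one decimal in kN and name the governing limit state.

Bolt shear: A_b = π(22)²/4 = 380.13 mm². φR_n = 0.75 × 469 × 380.13 × 9 × 1 = 1203.4 kN.
Bearing (10 mm plate, F_u = 450 MPa): end bolts L_c = 38 − 24/2 = 26, R_n = min(1.2×26×10×450, 2.4×22×10×450) = 140.4 kN/bolt; interior L_c = 84 − 24 = 60, R_n = 237.6 kN/bolt. φR_n = 0.75 × (3×140.4 + 6×237.6) = 1385.1 kN.
Tension yield (gross): A_g = 249×10 = 2490 mm². φR_n = 0.90 × 345 × 2490 = 773.1 kN.
Governing: min(1203.4, 1385.1, 773.1) = 773.1 kN → gross-section yield.

773.1 kN (gross-section yield governs)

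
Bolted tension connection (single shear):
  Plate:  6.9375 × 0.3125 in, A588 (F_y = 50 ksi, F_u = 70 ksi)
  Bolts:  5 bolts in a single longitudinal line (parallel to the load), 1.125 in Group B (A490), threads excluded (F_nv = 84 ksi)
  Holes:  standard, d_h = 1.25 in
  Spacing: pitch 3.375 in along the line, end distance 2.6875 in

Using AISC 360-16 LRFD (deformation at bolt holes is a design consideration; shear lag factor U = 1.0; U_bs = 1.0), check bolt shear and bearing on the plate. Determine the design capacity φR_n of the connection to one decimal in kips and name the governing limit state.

207.9 kips (bearing governs)

Bolt shear: A_b = π(1.125)²/4 = 0.99402 in². φR_n = 0.75 × 84 × 0.99402 × 5 × 1 = 313.1 kips.
Bearing (0.3125 in plate, F_u = 70 ksi): end bolts L_c = 2.6875 − 1.25/2 = 2.0625, R_n = min(1.2×2.0625×0.3125×70, 2.4×1.125×0.3125×70) = 54.141 kips/bolt; interior L_c = 3.375 − 1.25 = 2.125, R_n = 55.781 kips/bolt. φR_n = 0.75 × (1×54.141 + 4×55.781) = 207.9 kips.
Governing: min(313.1, 207.9) = 207.9 kips → bearing.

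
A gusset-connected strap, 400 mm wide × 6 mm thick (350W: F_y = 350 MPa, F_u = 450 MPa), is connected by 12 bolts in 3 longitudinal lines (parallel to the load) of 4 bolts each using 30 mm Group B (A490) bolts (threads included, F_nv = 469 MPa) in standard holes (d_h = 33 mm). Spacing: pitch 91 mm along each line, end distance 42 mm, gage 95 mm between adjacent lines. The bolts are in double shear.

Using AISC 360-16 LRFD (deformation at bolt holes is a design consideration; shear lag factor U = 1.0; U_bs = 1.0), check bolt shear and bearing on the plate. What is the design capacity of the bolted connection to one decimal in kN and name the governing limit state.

Bolt shear: A_b = π(30)²/4 = 706.86 mm². φR_n = 0.75 × 469 × 706.86 × 12 × 2 = 5967.3 kN.
Bearing (6 mm plate, F_u = 450 MPa): end bolts L_c = 42 − 33/2 = 25.5, R_n = min(1.2×25.5×6×450, 2.4×30×6×450) = 82.62 kN/bolt; interior L_c = 91 − 33 = 58, R_n = 187.92 kN/bolt. φR_n = 0.75 × (3×82.62 + 9×187.92) = 1454.4 kN.
Governing: min(5967.3, 1454.4) = 1454.4 kN → bearing.

1454.4 kN (bearing governs)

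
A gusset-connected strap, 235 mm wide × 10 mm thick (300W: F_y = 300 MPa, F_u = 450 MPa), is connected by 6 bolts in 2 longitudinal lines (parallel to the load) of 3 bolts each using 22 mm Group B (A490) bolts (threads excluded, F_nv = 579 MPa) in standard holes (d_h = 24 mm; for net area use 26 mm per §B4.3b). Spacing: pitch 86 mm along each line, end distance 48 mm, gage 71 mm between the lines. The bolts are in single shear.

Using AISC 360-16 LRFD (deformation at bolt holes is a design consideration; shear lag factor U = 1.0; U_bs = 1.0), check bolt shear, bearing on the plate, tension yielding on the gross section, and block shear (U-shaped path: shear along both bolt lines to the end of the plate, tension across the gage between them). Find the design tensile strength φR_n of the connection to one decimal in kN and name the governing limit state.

Bolt shear: A_b = π(22)²/4 = 380.13 mm². φR_n = 0.75 × 579 × 380.13 × 6 × 1 = 990.4 kN.
Bearing (10 mm plate, F_u = 450 MPa): end bolts L_c = 48 − 24/2 = 36, R_n = min(1.2×36×10×450, 2.4×22×10×450) = 194.4 kN/bolt; interior L_c = 86 − 24 = 62, R_n = 237.6 kN/bolt. φR_n = 0.75 × (2×194.4 + 4×237.6) = 1004.4 kN.
Tension yield (gross): A_g = 235×10 = 2350 mm². φR_n = 0.90 × 300 × 2350 = 634.5 kN.
Block shear: shear path 2×[48+2×86] = 2×220 mm, A_gv = 4400, A_nv = 2×(220 − 2.5×26)×10 = 3100 mm²; tension across gage: (71 − 1×26)×10 = 450 mm². R_n = min(0.6×450×3100, 0.6×300×4400) + 1.0×450×450 = min(837, 792) + 202.5 = 994.5 kN. φR_n = 0.75 × 994.5 = 745.9 kN.
Governing: min(990.4, 1004.4, 634.5, 745.9) = 634.5 kN → gross-section yield.

634.5 kN (gross-section yield governs)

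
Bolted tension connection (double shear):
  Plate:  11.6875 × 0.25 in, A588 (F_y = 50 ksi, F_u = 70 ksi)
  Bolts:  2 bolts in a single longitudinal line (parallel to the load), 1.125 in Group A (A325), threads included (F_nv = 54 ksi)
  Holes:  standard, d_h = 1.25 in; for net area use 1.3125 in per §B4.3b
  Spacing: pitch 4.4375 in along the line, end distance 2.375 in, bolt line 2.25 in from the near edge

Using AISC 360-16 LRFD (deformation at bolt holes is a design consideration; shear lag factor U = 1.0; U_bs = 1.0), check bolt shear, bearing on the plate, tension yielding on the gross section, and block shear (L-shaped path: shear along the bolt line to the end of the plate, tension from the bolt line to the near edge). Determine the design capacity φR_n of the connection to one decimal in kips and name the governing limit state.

Bolt shear: A_b = π(1.125)²/4 = 0.99402 in². φR_n = 0.75 × 54 × 0.99402 × 2 × 2 = 161.0 kips.
Bearing (0.25 in plate, F_u = 70 ksi): end bolts L_c = 2.375 − 1.25/2 = 1.75, R_n = min(1.2×1.75×0.25×70, 2.4×1.125×0.25×70) = 36.75 kips/bolt; interior L_c = 4.4375 − 1.25 = 3.1875, R_n = 47.25 kips/bolt. φR_n = 0.75 × (1×36.75 + 1×47.25) = 63.0 kips.
Tension yield (gross): A_g = 11.6875×0.25 = 2.9219 in². φR_n = 0.90 × 50 × 2.9219 = 131.5 kips.
Block shear: shear path 1×[2.375+1×4.4375] = 1×6.8125 in, A_gv = 1.7031, A_nv = 1×(6.8125 − 1.5×1.3125)×0.25 = 1.2109 in²; tension to near edge: (2.25 − 0.5×1.3125)×0.25 = 0.39844 in². R_n = min(0.6×70×1.2109, 0.6×50×1.7031) + 1.0×70×0.39844 = min(50.858, 51.093) + 27.891 = 78.749 kips. φR_n = 0.75 × 78.749 = 59.1 kips.
Governing: min(161.0, 63.0, 131.5, 59.1) = 59.1 kips → block shear.

59.1 kips (block shear governs)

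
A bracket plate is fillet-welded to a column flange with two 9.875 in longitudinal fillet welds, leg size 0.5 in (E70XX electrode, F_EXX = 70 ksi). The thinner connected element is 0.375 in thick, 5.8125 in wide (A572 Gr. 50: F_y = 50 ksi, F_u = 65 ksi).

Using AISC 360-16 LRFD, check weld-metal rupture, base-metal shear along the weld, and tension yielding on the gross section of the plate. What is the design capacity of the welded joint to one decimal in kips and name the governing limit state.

98.1 kips (gross-section yield governs)

Weld metal: throat = 0.707×0.5 = 0.3535 in, L = 2×9.875 = 19.75 in. φR_n = 0.75 × 0.6 × 70 × 0.3535 × 19.75 = 219.9 kips.
Base metal shear (0.375 in plate): yield φR_n = 1.0×0.6×50×0.375×19.75 = 222.2 kips; rupture φR_n = 0.75×0.6×65×0.375×19.75 = 216.6 kips; take 216.6 kips (rupture).
Tension yield (gross): A_g = 5.8125×0.375 = 2.1797 in². φR_n = 0.90 × 50 × 2.1797 = 98.1 kips.
Governing: min(219.9, 216.6, 98.1) = 98.1 kips → gross-section yield.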